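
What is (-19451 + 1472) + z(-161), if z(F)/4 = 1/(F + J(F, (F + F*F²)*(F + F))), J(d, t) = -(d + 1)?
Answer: -17983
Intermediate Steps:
J(d, t) = -1 - d (J(d, t) = -(1 + d) = -1 - d)
z(F) = -4 (z(F) = 4/(F + (-1 - F)) = 4/(-1) = 4*(-1) = -4)
(-19451 + 1472) + z(-161) = (-19451 + 1472) - 4 = -17979 - 4 = -17983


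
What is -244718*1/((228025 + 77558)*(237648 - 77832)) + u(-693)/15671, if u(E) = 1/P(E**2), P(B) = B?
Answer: -2765306975009/551872047480639732 ≈ -5.0108e-6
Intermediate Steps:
u(E) = E**(-2) (u(E) = 1/(E**2) = E**(-2))
-244718*1/((228025 + 77558)*(237648 - 77832)) + u(-693)/15671 = -244718*1/((228025 + 77558)*(237648 - 77832)) + 1/((-693)**2*15671) = -244718/(159816*305583) + (1/480249)*(1/15671) = -244718/48837052728 + 1/7525982079 = -244718*1/48837052728 + 1/7525982079 = -3307/659960172 + 1/7525982079 = -2765306975009/551872047480639732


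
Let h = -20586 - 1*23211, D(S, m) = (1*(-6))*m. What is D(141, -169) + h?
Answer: -42783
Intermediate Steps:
D(S, m) = -6*m
h = -43797 (h = -20586 - 23211 = -43797)
D(141, -169) + h = -6*(-169) - 43797 = 1014 - 43797 = -42783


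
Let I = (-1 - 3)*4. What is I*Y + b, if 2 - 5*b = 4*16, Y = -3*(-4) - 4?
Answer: -702/5 ≈ -140.40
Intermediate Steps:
I = -16 (I = -4*4 = -16)
Y = 8 (Y = 12 - 4 = 8)
b = -62/5 (b = 2/5 - 4*16/5 = 2/5 - 1/5*64 = 2/5 - 64/5 = -62/5 ≈ -12.400)
I*Y + b = -16*8 - 62/5 = -128 - 62/5 = -702/5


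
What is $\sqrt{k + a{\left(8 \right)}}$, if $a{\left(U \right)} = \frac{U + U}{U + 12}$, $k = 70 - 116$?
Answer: $\frac{i \sqrt{1130}}{5} \approx 6.7231 i$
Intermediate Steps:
$k = -46$ ($k = 70 - 116 = -46$)
$a{\left(U \right)} = \frac{2 U}{12 + U}$
$\sqrt{k + a{\left(8 \right)}} = \sqrt{-46 + 2 \cdot 8 \frac{1}{12 + 8}} = \sqrt{-46 + 2 \cdot 8 \cdot \frac{1}{20}} = \sqrt{-46 + \frac{4}{5}} = \sqrt{- \frac{226}{5}} = \frac{i \sqrt{1130}}{5}$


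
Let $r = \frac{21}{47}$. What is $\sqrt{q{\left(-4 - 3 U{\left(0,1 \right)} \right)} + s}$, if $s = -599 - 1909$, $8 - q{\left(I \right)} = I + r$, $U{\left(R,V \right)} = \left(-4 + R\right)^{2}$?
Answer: $\frac{i \sqrt{5408619}}{47} \approx 49.482 i$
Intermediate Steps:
$r = \frac{21}{47}$ ($r = 21 \cdot \frac{1}{47} = \frac{21}{47} \approx 0.44681$)
$q{\left(I \right)} = \frac{355}{47} - I$ ($q{\left(I \right)} = 8 - \left(I + \frac{21}{47}\right) = 8 - \left(\frac{21}{47} + I\right) = \frac{355}{47} - I$)
$s = -2508$
$\sqrt{q{\left(-4 - 3 U{\left(0,1 \right)} \right)} + s} = \sqrt{\left(\frac{355}{47} - \left(-4 - 3 \left(-4 + 0\right)^{2}\right)\right) - 2508} = \sqrt{\left(\frac{355}{47} - \left(-4 - 3 \left(-4\right)^{2}\right)\right) - 2508} = \sqrt{\left(\frac{355}{47} - \left(-4 - 48\right)\right) - 2508} = \sqrt{\left(\frac{355}{47} - -52\right) - 2508} = \sqrt{\left(\frac{355}{47} + 52\right) - 2508} = \sqrt{\frac{2799}{47} - 2508} = \sqrt{- \frac{115077}{47}} = \frac{i \sqrt{5408619}}{47}$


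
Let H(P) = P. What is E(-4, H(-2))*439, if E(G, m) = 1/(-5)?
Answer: -439/5 ≈ -87.800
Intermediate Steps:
E(G, m) = -1/5
E(-4, H(-2))*439 = -1/5*439 = -439/5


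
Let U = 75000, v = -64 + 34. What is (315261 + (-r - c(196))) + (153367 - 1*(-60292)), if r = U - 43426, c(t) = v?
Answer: 497376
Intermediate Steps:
v = -30
c(t) = -30
r = 31574 (r = 75000 - 43426 = 31574)
(315261 + (-r - c(196))) + (153367 - 1*(-60292)) = (315261 + (-1*31574 - 1*(-30))) + (153367 - 1*(-60292)) = (315261 + (-31574 + 30)) + (153367 + 60292) = (315261 - 31544) + 213659 = 283717 + 213659 = 497376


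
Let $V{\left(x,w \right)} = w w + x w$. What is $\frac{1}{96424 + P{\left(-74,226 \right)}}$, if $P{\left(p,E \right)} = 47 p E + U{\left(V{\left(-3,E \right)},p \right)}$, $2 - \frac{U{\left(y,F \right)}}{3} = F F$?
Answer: $- \frac{1}{706026} \approx -1.4164 \cdot 10^{-6}$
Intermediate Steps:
$V{\left(x,w \right)} = w^{2} + w x$
$U{\left(y,F \right)} = 6 - 3 F^{2}$ ($U{\left(y,F \right)} = 6 - 3 F F = 6 - 3 F^{2}$)
$P{\left(p,E \right)} = 6 - 3 p^{2} + 47 E p$ ($P{\left(p,E \right)} = 47 p E - \left(-6 + 3 p^{2}\right) = 47 E p - \left(-6 + 3 p^{2}\right) = 6 - 3 p^{2} + 47 E p$)
$\frac{1}{96424 + P{\left(-74,226 \right)}} = \frac{1}{96424 + \left(6 - 3 \left(-74\right)^{2} + 47 \cdot 226 \left(-74\right)\right)} = \frac{1}{96424 - 802450} = \frac{1}{-706026} = - \frac{1}{706026}$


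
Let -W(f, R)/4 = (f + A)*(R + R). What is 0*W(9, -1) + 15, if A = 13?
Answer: 15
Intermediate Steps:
W(f, R) = -8*R*(13 + f) (W(f, R) = -4*(f + 13)*(R + R) = -4*(13 + f)*2*R = -8*R*(13 + f))
0*W(9, -1) + 15 = 0*(-8*(-1)*(13 + 9)) + 15 = 0*(-8*(-1)*22) + 15 = 0*176 + 15 = 0 + 15 = 15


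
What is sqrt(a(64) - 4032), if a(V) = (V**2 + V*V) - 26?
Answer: sqrt(4134) ≈ 64.296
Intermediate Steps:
a(V) = -26 + 2*V**2 (a(V) = (V**2 + V**2) - 26 = 2*V**2 - 26 = -26 + 2*V**2)
sqrt(a(64) - 4032) = sqrt((-26 + 2*64**2) - 4032) = sqrt((-26 + 2*4096) - 4032) = sqrt((-26 + 8192) - 4032) = sqrt(8166 - 4032) = sqrt(4134)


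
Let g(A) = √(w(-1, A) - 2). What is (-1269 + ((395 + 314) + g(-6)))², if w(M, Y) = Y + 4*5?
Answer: 313612 - 2240*√3 ≈ 3.0973e+5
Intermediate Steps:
w(M, Y) = 20 + Y (w(M, Y) = Y + 20 = 20 + Y)
g(A) = √(18 + A) (g(A) = √((20 + A) - 2) = √(18 + A))
(-1269 + ((395 + 314) + g(-6)))² = (-1269 + ((395 + 314) + √(18 - 6)))² = (-1269 + (709 + √12))² = (-1269 + (709 + 2*√3))² = (-560 + 2*√3)²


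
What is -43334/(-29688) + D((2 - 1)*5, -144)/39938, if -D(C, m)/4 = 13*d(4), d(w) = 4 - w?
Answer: 21667/14844 ≈ 1.4596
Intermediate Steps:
D(C, m) = 0 (D(C, m) = -52*(4 - 1*4) = -52*(4 - 4) = -52*0 = -4*0 = 0)
-43334/(-29688) + D((2 - 1)*5, -144)/39938 = -43334/(-29688) + 0/39938 = -43334*(-1/29688) + 0*(1/39938) = 21667/14844 + 0 = 21667/14844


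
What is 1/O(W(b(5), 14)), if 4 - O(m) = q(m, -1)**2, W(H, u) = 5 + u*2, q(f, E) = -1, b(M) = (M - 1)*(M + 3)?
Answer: 1/3 ≈ 0.33333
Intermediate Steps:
b(M) = (-1 + M)*(3 + M)
W(H, u) = 5 + 2*u
O(m) = 3 (O(m) = 4 - 1*(-1)**2 = 4 - 1*1 = 4 - 1 = 3)
1/O(W(b(5), 14)) = 1/3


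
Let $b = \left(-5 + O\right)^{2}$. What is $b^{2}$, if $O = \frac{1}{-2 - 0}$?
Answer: $\frac{14641}{16} \approx 915.06$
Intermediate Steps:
$O = - \frac{1}{2}$ ($O = \frac{1}{-2 + 0} = \frac{1}{-2} = - \frac{1}{2} \approx -0.5$)
$b = \frac{121}{4}$ ($b = \left(-5 - \frac{1}{2}\right)^{2} = \left(- \frac{11}{2}\right)^{2} = \frac{121}{4} \approx 30.25$)
$b^{2} = \left(\frac{121}{4}\right)^{2} = \frac{14641}{16}$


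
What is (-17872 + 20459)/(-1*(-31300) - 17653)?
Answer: 2587/13647 ≈ 0.18957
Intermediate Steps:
(-17872 + 20459)/(-1*(-31300) - 17653) = 2587/(31300 - 17653) = 2587/13647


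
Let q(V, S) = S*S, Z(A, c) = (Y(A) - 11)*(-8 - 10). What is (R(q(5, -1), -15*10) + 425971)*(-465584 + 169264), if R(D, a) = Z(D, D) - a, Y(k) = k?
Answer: -126321512320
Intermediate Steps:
Z(A, c) = 198 - 18*A (Z(A, c) = (A - 11)*(-8 - 10) = (-11 + A)*(-18) = 198 - 18*A)
q(V, S) = S**2
R(D, a) = 198 - a - 18*D (R(D, a) = (198 - 18*D) - a = 198 - a - 18*D)
(R(q(5, -1), -15*10) + 425971)*(-465584 + 169264) = ((198 - (-15)*10 - 18*(-1)**2) + 425971)*(-465584 + 169264) = ((198 - 1*(-150) - 18*1) + 425971)*(-296320) = ((198 + 150 - 18) + 425971)*(-296320) = (330 + 425971)*(-296320) = 426301*(-296320) = -126321512320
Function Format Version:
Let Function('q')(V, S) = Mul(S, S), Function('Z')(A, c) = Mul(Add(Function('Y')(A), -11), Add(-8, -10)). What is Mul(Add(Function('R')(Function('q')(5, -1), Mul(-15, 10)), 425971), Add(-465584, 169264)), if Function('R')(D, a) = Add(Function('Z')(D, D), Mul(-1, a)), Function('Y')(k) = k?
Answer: -126321512320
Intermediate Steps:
Function('Z')(A, c) = Add(198, Mul(-18, A)) (Function('Z')(A, c) = Mul(Add(A, -11), Add(-8, -10)) = Mul(Add(-11, A), -18) = Add(198, Mul(-18, A)))
Function('q')(V, S) = Pow(S, 2)
Function('R')(D, a) = Add(198, Mul(-1, a), Mul(-18, D)) (Function('R')(D, a) = Add(Add(198, Mul(-18, D)), Mul(-1, a)) = Add(198, Mul(-1, a), Mul(-18, D)))
Mul(Add(Function('R')(Function('q')(5, -1), Mul(-15, 10)), 425971), Add(-465584, 169264)) = Mul(Add(Add(198, Mul(-1, Mul(-15, 10)), Mul(-18, Pow(-1, 2))), 425971), Add(-465584, 169264)) = Mul(Add(Add(198, Mul(-1, -150), Mul(-18, 1)), 425971), -296320) = Mul(Add(Add(198, 150, -18), 425971), -296320) = Mul(Add(330, 425971), -296320) = Mul(426301, -296320) = -126321512320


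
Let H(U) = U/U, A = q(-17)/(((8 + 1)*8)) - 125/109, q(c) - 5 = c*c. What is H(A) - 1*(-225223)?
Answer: 225224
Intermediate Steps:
q(c) = 5 + c² (q(c) = 5 + c*c = 5 + c²)
A = 3841/1308 (A = (5 + (-17)²)/(((8 + 1)*8)) - 125/109 = (5 + 289)/((9*8)) - 125*1/109 = 294/72 - 125/109 = 294*(1/72) - 125/109 = 49/12 - 125/109 = 3841/1308 ≈ 2.9365)
H(U) = 1
H(A) - 1*(-225223) = 1 - 1*(-225223) = 1 + 225223 = 225224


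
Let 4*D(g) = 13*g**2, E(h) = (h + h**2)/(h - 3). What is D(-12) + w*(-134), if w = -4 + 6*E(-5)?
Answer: 3014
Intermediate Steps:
E(h) = (h + h**2)/(-3 + h)
D(g) = 13*g**2/4 (D(g) = (13*g**2)/4 = 13*g**2/4)
w = -19 (w = -4 + 6*(-5*(1 - 5)/(-3 - 5)) = -4 + 6*(-5*(-4)/(-8)) = -4 + 6*(-5*(-1/8)*(-4)) = -4 + 6*(-5/2) = -4 - 15 = -19)
D(-12) + w*(-134) = (13/4)*(-12)**2 - 19*(-134) = (13/4)*144 + 2546 = 468 + 2546 = 3014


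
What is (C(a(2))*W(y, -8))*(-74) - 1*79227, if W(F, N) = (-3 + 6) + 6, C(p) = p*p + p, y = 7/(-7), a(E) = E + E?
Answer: -92547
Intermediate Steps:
a(E) = 2*E
y = -1 (y = 7*(-1/7) = -1)
C(p) = p + p**2 (C(p) = p**2 + p = p + p**2)
W(F, N) = 9 (W(F, N) = 3 + 6 = 9)
(C(a(2))*W(y, -8))*(-74) - 1*79227 = (((2*2)*(1 + 2*2))*9)*(-74) - 1*79227 = ((4*(1 + 4))*9)*(-74) - 79227 = ((4*5)*9)*(-74) - 79227 = (20*9)*(-74) - 79227 = 180*(-74) - 79227 = -13320 - 79227 = -92547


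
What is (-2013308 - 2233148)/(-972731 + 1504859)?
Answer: -530807/66516 ≈ -7.9801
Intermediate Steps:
(-2013308 - 2233148)/(-972731 + 1504859) = -4246456/532128 = -4246456*1/532128 = -530807/66516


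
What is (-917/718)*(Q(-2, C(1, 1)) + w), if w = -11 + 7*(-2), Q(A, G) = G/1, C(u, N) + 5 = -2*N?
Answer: 14672/359 ≈ 40.869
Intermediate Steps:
C(u, N) = -5 - 2*N
Q(A, G) = G (Q(A, G) = G*1 = G)
w = -25 (w = -11 - 14 = -25)
(-917/718)*(Q(-2, C(1, 1)) + w) = (-917/718)*((-5 - 2*1) - 25) = (-917*1/718)*((-5 - 2) - 25) = -917*(-7 - 25)/718 = -917/718*(-32) = 14672/359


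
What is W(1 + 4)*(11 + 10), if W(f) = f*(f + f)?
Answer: 1050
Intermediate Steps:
W(f) = 2*f² (W(f) = f*(2*f) = 2*f²)
W(1 + 4)*(11 + 10) = (2*(1 + 4)²)*(11 + 10) = (2*5²)*21 = (2*25)*21 = 50*21 = 1050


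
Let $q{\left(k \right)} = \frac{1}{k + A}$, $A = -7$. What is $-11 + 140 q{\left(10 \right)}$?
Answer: $\frac{107}{3} \approx 35.667$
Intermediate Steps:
$q{\left(k \right)} = \frac{1}{-7 + k}$ ($q{\left(k \right)} = \frac{1}{k - 7} = \frac{1}{-7 + k}$)
$-11 + 140 q{\left(10 \right)} = -11 + \frac{140}{-7 + 10} = -11 + \frac{140}{3} = \frac{107}{3}$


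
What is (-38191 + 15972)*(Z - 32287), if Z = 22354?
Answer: 220701327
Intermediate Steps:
(-38191 + 15972)*(Z - 32287) = (-38191 + 15972)*(22354 - 32287) = -22219*(-9933) = 220701327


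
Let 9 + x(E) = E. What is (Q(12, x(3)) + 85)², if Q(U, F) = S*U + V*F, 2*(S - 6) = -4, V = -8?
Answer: 32761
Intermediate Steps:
S = 4 (S = 6 + (½)*(-4) = 6 - 2 = 4)
x(E) = -9 + E
Q(U, F) = -8*F + 4*U (Q(U, F) = 4*U - 8*F = -8*F + 4*U)
(Q(12, x(3)) + 85)² = ((-8*(-9 + 3) + 4*12) + 85)² = ((-8*(-6) + 48) + 85)² = ((48 + 48) + 85)² = (96 + 85)² = 181² = 32761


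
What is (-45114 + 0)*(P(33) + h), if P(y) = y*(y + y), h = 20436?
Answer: -1020207996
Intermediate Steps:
P(y) = 2*y**2 (P(y) = y*(2*y) = 2*y**2)
(-45114 + 0)*(P(33) + h) = (-45114 + 0)*(2*33**2 + 20436) = -45114*(2*1089 + 20436) = -45114*(2178 + 20436) = -45114*22614 = -1020207996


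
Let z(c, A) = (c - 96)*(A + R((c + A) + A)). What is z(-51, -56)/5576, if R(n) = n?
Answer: 32193/5576 ≈ 5.7735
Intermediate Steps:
z(c, A) = (-96 + c)*(c + 3*A) (z(c, A) = (c - 96)*(A + ((c + A) + A)) = (-96 + c)*(A + ((A + c) + A)) = (-96 + c)*(A + (c + 2*A)) = (-96 + c)*(c + 3*A))
z(-51, -56)/5576 = ((-51)**2 - 288*(-56) - 96*(-51) + 3*(-56)*(-51))/5576 = (2601 + 16128 + 4896 + 8568)*(1/5576) = 32193*(1/5576) = 32193/5576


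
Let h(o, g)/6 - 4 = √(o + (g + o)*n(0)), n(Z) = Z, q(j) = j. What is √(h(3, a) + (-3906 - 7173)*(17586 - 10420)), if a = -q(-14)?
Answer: √(-79392090 + 6*√3) ≈ 8910.2*I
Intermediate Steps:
a = 14 (a = -1*(-14) = 14)
h(o, g) = 24 + 6*√o (h(o, g) = 24 + 6*√(o + (g + o)*0) = 24 + 6*√(o + 0) = 24 + 6*√o)
√(h(3, a) + (-3906 - 7173)*(17586 - 10420)) = √((24 + 6*√3) + (-3906 - 7173)*(17586 - 10420)) = √((24 + 6*√3) - 11079*7166) = √((24 + 6*√3) - 79392114) = √(-79392090 + 6*√3)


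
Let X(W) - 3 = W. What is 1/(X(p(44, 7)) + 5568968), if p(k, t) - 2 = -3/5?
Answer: 5/27844862 ≈ 1.7957e-7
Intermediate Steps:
p(k, t) = 7/5 (p(k, t) = 2 - 3/5 = 2 - 3*⅕ = 2 - ⅗ = 7/5)
X(W) = 3 + W
1/(X(p(44, 7)) + 5568968) = 1/((3 + 7/5) + 5568968) = 1/(22/5 + 5568968) = 1/(27844862/5) = 5/27844862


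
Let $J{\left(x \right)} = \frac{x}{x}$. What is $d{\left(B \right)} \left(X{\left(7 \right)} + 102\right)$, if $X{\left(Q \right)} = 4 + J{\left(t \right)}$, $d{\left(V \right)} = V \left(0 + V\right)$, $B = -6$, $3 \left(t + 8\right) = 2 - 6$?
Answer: $3852$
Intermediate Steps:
$t = - \frac{28}{3}$ ($t = -8 + \frac{2 - 6}{3} = -8 + \frac{1}{3} \left(-4\right) = -8 - \frac{4}{3} = - \frac{28}{3} \approx -9.3333$)
$J{\left(x \right)} = 1$
$d{\left(V \right)} = V^{2}$ ($d{\left(V \right)} = V V = V^{2}$)
$X{\left(Q \right)} = 5$ ($X{\left(Q \right)} = 4 + 1 = 5$)
$d{\left(B \right)} \left(X{\left(7 \right)} + 102\right) = \left(-6\right)^{2} \left(5 + 102\right) = 36 \cdot 107 = 3852$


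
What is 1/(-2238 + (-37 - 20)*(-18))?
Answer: -1/1212 ≈ -0.00082508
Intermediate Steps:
1/(-2238 + (-37 - 20)*(-18)) = 1/(-2238 - 57*(-18)) = 1/(-2238 + 1026) = 1/(-1212) = -1/1212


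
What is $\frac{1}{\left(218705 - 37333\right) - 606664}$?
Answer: $- \frac{1}{425292} \approx -2.3513 \cdot 10^{-6}$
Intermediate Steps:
$\frac{1}{\left(218705 - 37333\right) - 606664} = \frac{1}{181372 - 606664} = \frac{1}{-425292} = - \frac{1}{425292}$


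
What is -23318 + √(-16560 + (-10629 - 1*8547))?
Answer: -23318 + 2*I*√8934 ≈ -23318.0 + 189.04*I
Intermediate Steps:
-23318 + √(-16560 + (-10629 - 1*8547)) = -23318 + √(-16560 + (-10629 - 8547)) = -23318 + √(-16560 - 19176) = -23318 + √(-35736) = -23318 + 2*I*√8934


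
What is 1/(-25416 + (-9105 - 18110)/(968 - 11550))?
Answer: -10582/268924897 ≈ -3.9349e-5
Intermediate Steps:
1/(-25416 + (-9105 - 18110)/(968 - 11550)) = 1/(-25416 - 27215/(-10582)) = 1/(-25416 - 27215*(-1/10582)) = 1/(-25416 + 27215/10582) = 1/(-268924897/10582) = -10582/268924897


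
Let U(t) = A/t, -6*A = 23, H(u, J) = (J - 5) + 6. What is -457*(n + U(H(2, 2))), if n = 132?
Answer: -1075321/18 ≈ -59740.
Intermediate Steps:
H(u, J) = 1 + J (H(u, J) = (-5 + J) + 6 = 1 + J)
A = -23/6 (A = -⅙*23 = -23/6 ≈ -3.8333)
U(t) = -23/(6*t)
-457*(n + U(H(2, 2))) = -457*(132 - 23/(6*(1 + 2))) = -457*(132 - 23/6/3) = -457*(132 - 23/6*⅓) = -457*(132 - 23/18) = -457*2353/18 = -1075321/18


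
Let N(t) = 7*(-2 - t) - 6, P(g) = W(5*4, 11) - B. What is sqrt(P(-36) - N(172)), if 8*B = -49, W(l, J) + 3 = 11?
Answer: sqrt(19810)/4 ≈ 35.187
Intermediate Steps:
W(l, J) = 8 (W(l, J) = -3 + 11 = 8)
B = -49/8 (B = (1/8)*(-49) = -49/8 ≈ -6.1250)
P(g) = 113/8 (P(g) = 8 - 1*(-49/8) = 8 + 49/8 = 113/8)
N(t) = -20 - 7*t (N(t) = (-14 - 7*t) - 6 = -20 - 7*t)
sqrt(P(-36) - N(172)) = sqrt(113/8 - (-20 - 7*172)) = sqrt(113/8 - (-20 - 1204)) = sqrt(113/8 - 1*(-1224)) = sqrt(113/8 + 1224) = sqrt(9905/8) = sqrt(19810)/4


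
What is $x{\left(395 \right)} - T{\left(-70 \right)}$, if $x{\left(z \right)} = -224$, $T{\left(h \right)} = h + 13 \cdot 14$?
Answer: $-336$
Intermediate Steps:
$T{\left(h \right)} = 182 + h$ ($T{\left(h \right)} = h + 182 = 182 + h$)
$x{\left(395 \right)} - T{\left(-70 \right)} = -224 - \left(182 - 70\right) = -224 - 112 = -336$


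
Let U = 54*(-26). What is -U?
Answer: 1404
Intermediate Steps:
U = -1404
-U = -1*(-1404) = 1404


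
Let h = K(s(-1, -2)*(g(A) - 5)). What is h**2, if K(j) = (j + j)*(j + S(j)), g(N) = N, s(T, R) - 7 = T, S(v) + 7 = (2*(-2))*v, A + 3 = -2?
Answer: 430977600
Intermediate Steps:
A = -5 (A = -3 - 2 = -5)
S(v) = -7 - 4*v (S(v) = -7 + (2*(-2))*v = -7 - 4*v)
s(T, R) = 7 + T
K(j) = 2*j*(-7 - 3*j) (K(j) = (j + j)*(j + (-7 - 4*j)) = (2*j)*(-7 - 3*j) = 2*j*(-7 - 3*j))
h = -20760 (h = -2*(7 - 1)*(-5 - 5)*(7 + 3*((7 - 1)*(-5 - 5))) = -2*6*(-10)*(7 + 3*(6*(-10))) = -2*(-60)*(7 + 3*(-60)) = -2*(-60)*(7 - 180) = -2*(-60)*(-173) = -20760)
h**2 = (-20760)**2 = 430977600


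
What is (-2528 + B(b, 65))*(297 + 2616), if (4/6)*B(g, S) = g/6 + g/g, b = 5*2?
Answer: -7352412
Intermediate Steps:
b = 10
B(g, S) = 3/2 + g/4 (B(g, S) = 3*(g/6 + g/g)/2 = 3*(g*(⅙) + 1)/2 = 3*(g/6 + 1)/2 = 3*(1 + g/6)/2 = 3/2 + g/4)
(-2528 + B(b, 65))*(297 + 2616) = (-2528 + (3/2 + (¼)*10))*(297 + 2616) = (-2528 + (3/2 + 5/2))*2913 = (-2528 + 4)*2913 = -2524*2913 = -7352412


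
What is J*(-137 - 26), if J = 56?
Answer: -9128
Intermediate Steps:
J*(-137 - 26) = 56*(-137 - 26) = 56*(-163) = -9128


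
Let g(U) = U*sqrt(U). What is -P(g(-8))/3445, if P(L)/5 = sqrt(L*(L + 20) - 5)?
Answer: -sqrt(-517 - 320*I*sqrt(2))/689 ≈ -0.013384 + 0.035612*I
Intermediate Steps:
g(U) = U**(3/2)
P(L) = 5*sqrt(-5 + L*(20 + L)) (P(L) = 5*sqrt(L*(L + 20) - 5) = 5*sqrt(L*(20 + L) - 5) = 5*sqrt(-5 + L*(20 + L)))
-P(g(-8))/3445 = -5*sqrt(-5 + ((-8)**(3/2))**2 + 20*(-8)**(3/2))/3445 = -5*sqrt(-5 + (-16*I*sqrt(2))**2 + 20*(-16*I*sqrt(2)))/3445 = -5*sqrt(-5 - 512 - 320*I*sqrt(2))/3445 = -5*sqrt(-517 - 320*I*sqrt(2))/3445 = -sqrt(-517 - 320*I*sqrt(2))/689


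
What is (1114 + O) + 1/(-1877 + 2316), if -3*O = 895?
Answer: 1074236/1317 ≈ 815.67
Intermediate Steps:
O = -895/3 (O = -⅓*895 = -895/3 ≈ -298.33)
(1114 + O) + 1/(-1877 + 2316) = (1114 - 895/3) + 1/(-1877 + 2316) = 2447/3 + 1/439 = 1074236/1317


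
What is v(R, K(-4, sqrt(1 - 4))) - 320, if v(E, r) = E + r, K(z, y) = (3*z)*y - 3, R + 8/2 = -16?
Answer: -343 - 12*I*sqrt(3) ≈ -343.0 - 20.785*I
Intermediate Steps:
R = -20 (R = -4 - 16 = -20)
K(z, y) = -3 + 3*y*z (K(z, y) = 3*y*z - 3 = -3 + 3*y*z)
v(R, K(-4, sqrt(1 - 4))) - 320 = (-20 + (-3 + 3*sqrt(1 - 4)*(-4))) - 320 = (-20 + (-3 + 3*sqrt(-3)*(-4))) - 320 = (-20 + (-3 + 3*(I*sqrt(3))*(-4))) - 320 = (-20 + (-3 - 12*I*sqrt(3))) - 320 = (-23 - 12*I*sqrt(3)) - 320 = -343 - 12*I*sqrt(3)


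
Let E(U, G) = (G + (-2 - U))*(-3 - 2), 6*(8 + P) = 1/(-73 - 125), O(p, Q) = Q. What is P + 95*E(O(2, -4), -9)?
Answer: 3940595/1188 ≈ 3317.0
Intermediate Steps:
P = -9505/1188 (P = -8 + 1/(6*(-73 - 125)) = -8 + (⅙)/(-198) = -8 + (⅙)*(-1/198) = -8 - 1/1188 = -9505/1188 ≈ -8.0008)
E(U, G) = 10 - 5*G + 5*U (E(U, G) = (-2 + G - U)*(-5) = 10 - 5*G + 5*U)
P + 95*E(O(2, -4), -9) = -9505/1188 + 95*(10 - 5*(-9) + 5*(-4)) = -9505/1188 + 95*(10 + 45 - 20) = -9505/1188 + 95*35 = -9505/1188 + 3325 = 3940595/1188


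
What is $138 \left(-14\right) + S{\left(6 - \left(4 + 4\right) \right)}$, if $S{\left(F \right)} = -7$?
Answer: $-1939$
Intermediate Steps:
$138 \left(-14\right) + S{\left(6 - \left(4 + 4\right) \right)} = 138 \left(-14\right) - 7 = -1932 - 7 = -1939$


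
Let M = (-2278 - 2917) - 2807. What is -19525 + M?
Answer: -27527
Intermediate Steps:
M = -8002 (M = -5195 - 2807 = -8002)
-19525 + M = -19525 - 8002 = -27527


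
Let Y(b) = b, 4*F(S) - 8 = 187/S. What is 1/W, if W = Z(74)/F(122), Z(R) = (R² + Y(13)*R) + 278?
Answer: 1163/3277408 ≈ 0.00035485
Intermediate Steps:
F(S) = 2 + 187/(4*S) (F(S) = 2 + (187/S)/4 = 2 + 187/(4*S))
Z(R) = 278 + R² + 13*R (Z(R) = (R² + 13*R) + 278 = 278 + R² + 13*R)
W = 3277408/1163 (W = (278 + 74² + 13*74)/(2 + (187/4)/122) = (278 + 5476 + 962)/(2 + (187/4)*(1/122)) = 6716/(2 + 187/488) = 6716/(1163/488) = 6716*(488/1163) = 3277408/1163 ≈ 2818.1)
1/W = 1/(3277408/1163) = 1163/3277408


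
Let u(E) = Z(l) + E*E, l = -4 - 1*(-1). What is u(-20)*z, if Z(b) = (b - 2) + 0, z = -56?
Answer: -22120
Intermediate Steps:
l = -3 (l = -4 + 1 = -3)
Z(b) = -2 + b (Z(b) = (-2 + b) + 0 = -2 + b)
u(E) = -5 + E² (u(E) = (-2 - 3) + E*E = -5 + E²)
u(-20)*z = (-5 + (-20)²)*(-56) = (-5 + 400)*(-56) = 395*(-56) = -22120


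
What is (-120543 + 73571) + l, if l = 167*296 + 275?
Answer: 2735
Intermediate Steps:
l = 49707 (l = 49432 + 275 = 49707)
(-120543 + 73571) + l = (-120543 + 73571) + 49707 = -46972 + 49707 = 2735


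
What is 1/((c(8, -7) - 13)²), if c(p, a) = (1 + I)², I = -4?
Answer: 1/16 ≈ 0.062500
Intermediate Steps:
c(p, a) = 9 (c(p, a) = (1 - 4)² = (-3)² = 9)
1/((c(8, -7) - 13)²) = 1/((9 - 13)²) = 1/((-4)²) = 1/16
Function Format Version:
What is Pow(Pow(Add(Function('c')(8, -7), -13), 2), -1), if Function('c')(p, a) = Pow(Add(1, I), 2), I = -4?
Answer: Rational(1, 16) ≈ 0.062500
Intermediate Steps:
Function('c')(p, a) = 9 (Function('c')(p, a) = Pow(Add(1, -4), 2) = Pow(-3, 2) = 9)
Pow(Pow(Add(Function('c')(8, -7), -13), 2), -1) = Pow(Pow(Add(9, -13), 2), -1) = Pow(Pow(-4, 2), -1) = Pow(16, -1) = Rational(1, 16)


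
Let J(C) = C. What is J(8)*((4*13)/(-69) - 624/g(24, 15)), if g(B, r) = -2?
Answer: 171808/69 ≈ 2490.0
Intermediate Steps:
J(8)*((4*13)/(-69) - 624/g(24, 15)) = 8*((4*13)/(-69) - 624/(-2)) = 8*(52*(-1/69) - 624*(-1/2)) = 8*(-52/69 + 312) = 8*(21476/69) = 171808/69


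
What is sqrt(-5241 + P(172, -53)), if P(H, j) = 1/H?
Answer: I*sqrt(38762393)/86 ≈ 72.395*I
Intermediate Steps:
sqrt(-5241 + P(172, -53)) = sqrt(-5241 + 1/172) = sqrt(-901451/172) = I*sqrt(38762393)/86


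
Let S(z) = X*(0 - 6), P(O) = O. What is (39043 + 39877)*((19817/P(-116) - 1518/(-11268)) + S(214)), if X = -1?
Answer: -353955114850/27231 ≈ -1.2998e+7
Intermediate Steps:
S(z) = 6 (S(z) = -(0 - 6) = -1*(-6) = 6)
(39043 + 39877)*((19817/P(-116) - 1518/(-11268)) + S(214)) = (39043 + 39877)*((19817/(-116) - 1518/(-11268)) + 6) = 78920*((19817*(-1/116) - 1518*(-1/11268)) + 6) = 78920*((-19817/116 + 253/1878) + 6) = 78920*(-18593489/108924 + 6) = 78920*(-17939945/108924) = -353955114850/27231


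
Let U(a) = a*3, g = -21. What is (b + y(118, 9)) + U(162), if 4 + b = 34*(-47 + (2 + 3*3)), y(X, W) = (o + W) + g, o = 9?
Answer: -745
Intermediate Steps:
U(a) = 3*a
y(X, W) = -12 + W (y(X, W) = (9 + W) - 21 = -12 + W)
b = -1228 (b = -4 + 34*(-47 + (2 + 3*3)) = -4 + 34*(-47 + (2 + 9)) = -4 + 34*(-47 + 11) = -4 + 34*(-36) = -4 - 1224 = -1228)
(b + y(118, 9)) + U(162) = (-1228 + (-12 + 9)) + 3*162 = (-1228 - 3) + 486 = -1231 + 486 = -745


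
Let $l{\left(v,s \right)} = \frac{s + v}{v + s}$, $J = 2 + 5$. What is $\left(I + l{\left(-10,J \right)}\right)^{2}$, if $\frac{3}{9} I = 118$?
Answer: $126025$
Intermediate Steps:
$I = 354$ ($I = 3 \cdot 118 = 354$)
$J = 7$
$l{\left(v,s \right)} = 1$ ($l{\left(v,s \right)} = \frac{s + v}{s + v} = 1$)
$\left(I + l{\left(-10,J \right)}\right)^{2} = \left(354 + 1\right)^{2} = 355^{2} = 126025$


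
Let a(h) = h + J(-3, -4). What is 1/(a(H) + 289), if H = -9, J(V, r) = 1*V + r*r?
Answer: 1/293 ≈ 0.0034130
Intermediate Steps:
J(V, r) = V + r²
a(h) = 13 + h (a(h) = h + (-3 + (-4)²) = h + (-3 + 16) = h + 13 = 13 + h)
1/(a(H) + 289) = 1/((13 - 9) + 289) = 1/(4 + 289) = 1/293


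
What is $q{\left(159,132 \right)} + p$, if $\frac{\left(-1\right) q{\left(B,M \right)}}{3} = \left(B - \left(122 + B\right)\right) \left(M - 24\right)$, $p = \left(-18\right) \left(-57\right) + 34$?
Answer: $40588$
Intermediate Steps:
$p = 1060$ ($p = 1026 + 34 = 1060$)
$q{\left(B,M \right)} = -8784 + 366 M$ ($q{\left(B,M \right)} = - 3 \left(B - \left(122 + B\right)\right) \left(M - 24\right) = - 3 \left(- 122 \left(-24 + M\right)\right) = - 3 \left(2928 - 122 M\right) = -8784 + 366 M$)
$q{\left(159,132 \right)} + p = \left(-8784 + 366 \cdot 132\right) + 1060 = \left(-8784 + 48312\right) + 1060 = 39528 + 1060 = 40588$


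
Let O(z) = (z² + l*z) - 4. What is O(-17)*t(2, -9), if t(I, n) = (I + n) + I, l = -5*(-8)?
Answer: 1975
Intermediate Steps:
l = 40
O(z) = -4 + z² + 40*z (O(z) = (z² + 40*z) - 4 = -4 + z² + 40*z)
t(I, n) = n + 2*I
O(-17)*t(2, -9) = (-4 + (-17)² + 40*(-17))*(-9 + 2*2) = (-4 + 289 - 680)*(-9 + 4) = -395*(-5) = 1975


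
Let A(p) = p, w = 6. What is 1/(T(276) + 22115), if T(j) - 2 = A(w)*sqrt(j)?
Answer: 22117/489151753 - 12*sqrt(69)/489151753 ≈ 4.5011e-5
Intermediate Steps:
T(j) = 2 + 6*sqrt(j)
1/(T(276) + 22115) = 1/((2 + 6*sqrt(276)) + 22115) = 1/((2 + 6*(2*sqrt(69))) + 22115) = 1/((2 + 12*sqrt(69)) + 22115) = 1/(22117 + 12*sqrt(69))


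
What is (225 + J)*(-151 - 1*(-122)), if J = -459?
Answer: 6786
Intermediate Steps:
(225 + J)*(-151 - 1*(-122)) = (225 - 459)*(-151 - 1*(-122)) = -234*(-151 + 122) = -234*(-29) = 6786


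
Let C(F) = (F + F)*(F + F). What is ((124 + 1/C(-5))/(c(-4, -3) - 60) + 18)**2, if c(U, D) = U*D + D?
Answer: 6304201201/26010000 ≈ 242.38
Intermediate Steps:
C(F) = 4*F**2 (C(F) = (2*F)*(2*F) = 4*F**2)
c(U, D) = D + D*U (c(U, D) = D*U + D = D + D*U)
((124 + 1/C(-5))/(c(-4, -3) - 60) + 18)**2 = ((124 + 1/(4*(-5)**2))/(-3*(1 - 4) - 60) + 18)**2 = ((124 + 1/(4*25))/(-3*(-3) - 60) + 18)**2 = ((124 + 1/100)/(9 - 60) + 18)**2 = ((124 + 1/100)/(-51) + 18)**2 = ((12401/100)*(-1/51) + 18)**2 = (-12401/5100 + 18)**2 = (79399/5100)**2 = 6304201201/26010000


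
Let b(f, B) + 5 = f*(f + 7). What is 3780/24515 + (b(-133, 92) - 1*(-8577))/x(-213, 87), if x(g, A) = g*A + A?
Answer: -55124663/45215466 ≈ -1.2192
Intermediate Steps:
x(g, A) = A + A*g (x(g, A) = A*g + A = A + A*g)
b(f, B) = -5 + f*(7 + f) (b(f, B) = -5 + f*(f + 7) = -5 + f*(7 + f))
3780/24515 + (b(-133, 92) - 1*(-8577))/x(-213, 87) = 3780/24515 + ((-5 + (-133)² + 7*(-133)) - 1*(-8577))/((87*(1 - 213))) = 3780*(1/24515) + ((-5 + 17689 - 931) + 8577)/((87*(-212))) = 756/4903 + (16753 + 8577)/(-18444) = 756/4903 + 25330*(-1/18444) = 756/4903 - 12665/9222 = -55124663/45215466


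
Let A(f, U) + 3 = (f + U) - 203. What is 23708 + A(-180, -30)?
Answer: 23292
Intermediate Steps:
A(f, U) = -206 + U + f (A(f, U) = -3 + ((f + U) - 203) = -3 + ((U + f) - 203) = -3 + (-203 + U + f) = -206 + U + f)
23708 + A(-180, -30) = 23708 + (-206 - 30 - 180) = 23708 - 416 = 23292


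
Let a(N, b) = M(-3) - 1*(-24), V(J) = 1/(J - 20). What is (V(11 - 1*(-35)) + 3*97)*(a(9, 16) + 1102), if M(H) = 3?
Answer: 8543143/26 ≈ 3.2858e+5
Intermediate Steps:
V(J) = 1/(-20 + J)
a(N, b) = 27 (a(N, b) = 3 - 1*(-24) = 3 + 24 = 27)
(V(11 - 1*(-35)) + 3*97)*(a(9, 16) + 1102) = (1/(-20 + (11 - 1*(-35))) + 3*97)*(27 + 1102) = (1/(-20 + (11 + 35)) + 291)*1129 = (1/(-20 + 46) + 291)*1129 = (1/26 + 291)*1129 = (7567/26)*1129 = 8543143/26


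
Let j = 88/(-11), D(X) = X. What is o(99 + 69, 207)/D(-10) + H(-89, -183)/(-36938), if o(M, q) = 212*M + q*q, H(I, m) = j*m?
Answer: -289835481/36938 ≈ -7846.5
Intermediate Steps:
j = -8 (j = 88*(-1/11) = -8)
H(I, m) = -8*m
o(M, q) = q**2 + 212*M (o(M, q) = 212*M + q**2 = q**2 + 212*M)
o(99 + 69, 207)/D(-10) + H(-89, -183)/(-36938) = (207**2 + 212*(99 + 69))/(-10) - 8*(-183)/(-36938) = (42849 + 212*168)*(-1/10) + 1464*(-1/36938) = (42849 + 35616)*(-1/10) - 732/18469 = 78465*(-1/10) - 732/18469 = -15693/2 - 732/18469 = -289835481/36938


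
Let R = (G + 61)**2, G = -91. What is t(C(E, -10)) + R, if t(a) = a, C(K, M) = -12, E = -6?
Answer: 888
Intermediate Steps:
R = 900 (R = (-91 + 61)**2 = (-30)**2 = 900)
t(C(E, -10)) + R = -12 + 900 = 888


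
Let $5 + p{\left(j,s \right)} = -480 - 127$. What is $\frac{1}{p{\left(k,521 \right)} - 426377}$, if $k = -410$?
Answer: $- \frac{1}{426989} \approx -2.342 \cdot 10^{-6}$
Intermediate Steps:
$p{\left(j,s \right)} = -612$ ($p{\left(j,s \right)} = -5 - 607 = -612$)
$\frac{1}{p{\left(k,521 \right)} - 426377} = \frac{1}{-612 - 426377} = \frac{1}{-426989} = - \frac{1}{426989}$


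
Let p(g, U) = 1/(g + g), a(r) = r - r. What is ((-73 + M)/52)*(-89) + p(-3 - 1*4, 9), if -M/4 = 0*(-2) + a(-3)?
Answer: 45453/364 ≈ 124.87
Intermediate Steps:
a(r) = 0
p(g, U) = 1/(2*g)
M = 0 (M = -4*(0*(-2) + 0) = -4*(0 + 0) = -4*0 = 0)
((-73 + M)/52)*(-89) + p(-3 - 1*4, 9) = ((-73 + 0)/52)*(-89) + 1/(2*(-3 - 1*4)) = -73*1/52*(-89) + 1/(2*(-3 - 4)) = -73/52*(-89) + (1/2)/(-7) = 6497/52 + (1/2)*(-1/7) = 6497/52 - 1/14 = 45453/364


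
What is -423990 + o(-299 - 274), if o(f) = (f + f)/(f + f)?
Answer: -423989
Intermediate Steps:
o(f) = 1 (o(f) = (2*f)/((2*f)) = (2*f)*(1/(2*f)) = 1)
-423990 + o(-299 - 274) = -423990 + 1 = -423989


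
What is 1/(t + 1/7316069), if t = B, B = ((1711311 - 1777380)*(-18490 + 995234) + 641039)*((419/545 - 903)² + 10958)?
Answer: -2173055394725/115687897486149520265250877733 ≈ -1.8784e-17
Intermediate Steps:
B = -15812849425852807055982/297025 (B = (-66069*976744 + 641039)*((419*(1/545) - 903)² + 10958) = (-64532499336 + 641039)*((419/545 - 903)² + 10958) = -64531858297*((-491716/545)² + 10958) = -64531858297*(241784624656/297025 + 10958) = -64531858297*245039424606/297025 = -15812849425852807055982/297025 ≈ -5.3237e+16)
t = -15812849425852807055982/297025 ≈ -5.3237e+16
1/(t + 1/7316069) = 1/(-15812849425852807055982/297025 + 1/7316069) = 1/(-115687897486149520265250877733/2173055394725) = -2173055394725/115687897486149520265250877733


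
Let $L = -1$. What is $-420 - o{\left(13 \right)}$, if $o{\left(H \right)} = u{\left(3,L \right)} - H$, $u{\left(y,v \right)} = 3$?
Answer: $-410$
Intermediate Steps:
$o{\left(H \right)} = 3 - H$
$-420 - o{\left(13 \right)} = -420 - \left(3 - 13\right) = -420 - -10 = -420 + 10 = -410$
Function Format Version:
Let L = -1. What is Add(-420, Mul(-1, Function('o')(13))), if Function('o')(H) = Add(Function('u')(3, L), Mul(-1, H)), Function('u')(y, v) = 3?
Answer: -410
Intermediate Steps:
Function('o')(H) = Add(3, Mul(-1, H))
Add(-420, Mul(-1, Function('o')(13))) = Add(-420, Mul(-1, Add(3, Mul(-1, 13)))) = Add(-420, Mul(-1, Add(3, -13))) = Add(-420, Mul(-1, -10)) = Add(-420, 10) = -410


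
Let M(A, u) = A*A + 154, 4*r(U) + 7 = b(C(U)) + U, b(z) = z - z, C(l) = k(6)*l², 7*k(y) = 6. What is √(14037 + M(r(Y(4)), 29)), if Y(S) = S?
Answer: √227065/4 ≈ 119.13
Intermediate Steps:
k(y) = 6/7 (k(y) = (⅐)*6 = 6/7)
C(l) = 6*l²/7
b(z) = 0
r(U) = -7/4 + U/4 (r(U) = -7/4 + (0 + U)/4 = -7/4 + U/4)
M(A, u) = 154 + A² (M(A, u) = A² + 154 = 154 + A²)
√(14037 + M(r(Y(4)), 29)) = √(14037 + (154 + (-7/4 + (¼)*4)²)) = √(14037 + (154 + (-7/4 + 1)²)) = √(14037 + (154 + (-¾)²)) = √(14037 + (154 + 9/16)) = √(14037 + 2473/16) = √(227065/16) = √227065/4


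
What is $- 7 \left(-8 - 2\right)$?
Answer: $70$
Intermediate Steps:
$- 7 \left(-8 - 2\right) = \left(-7\right) \left(-10\right) = 70$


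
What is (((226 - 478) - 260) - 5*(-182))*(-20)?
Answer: -7960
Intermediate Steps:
(((226 - 478) - 260) - 5*(-182))*(-20) = ((-252 - 260) - 1*(-910))*(-20) = (-512 + 910)*(-20) = 398*(-20) = -7960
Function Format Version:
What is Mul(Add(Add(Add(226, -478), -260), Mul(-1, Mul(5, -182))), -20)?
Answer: -7960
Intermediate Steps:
Mul(Add(Add(Add(226, -478), -260), Mul(-1, Mul(5, -182))), -20) = Mul(Add(Add(-252, -260), Mul(-1, -910)), -20) = Mul(Add(-512, 910), -20) = Mul(398, -20) = -7960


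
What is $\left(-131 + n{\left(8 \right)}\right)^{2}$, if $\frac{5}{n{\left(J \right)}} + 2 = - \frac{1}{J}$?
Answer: $\frac{5139289}{289} \approx 17783.0$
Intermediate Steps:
$n{\left(J \right)} = \frac{5}{-2 - \frac{1}{J}}$
$\left(-131 + n{\left(8 \right)}\right)^{2} = \left(-131 - \frac{40}{1 + 2 \cdot 8}\right)^{2} = \left(-131 - \frac{40}{1 + 16}\right)^{2} = \left(-131 - \frac{40}{17}\right)^{2} = \left(- \frac{2267}{17}\right)^{2} = \frac{5139289}{289}$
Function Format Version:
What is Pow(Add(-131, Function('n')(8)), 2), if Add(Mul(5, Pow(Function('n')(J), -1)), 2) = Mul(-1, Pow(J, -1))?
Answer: Rational(5139289, 289) ≈ 17783.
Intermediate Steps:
Function('n')(J) = Mul(5, Pow(Add(-2, Mul(-1, Pow(J, -1))), -1))
Pow(Add(-131, Function('n')(8)), 2) = Pow(Add(-131, Mul(-5, 8, Pow(Add(1, Mul(2, 8)), -1))), 2) = Pow(Add(-131, Mul(-5, 8, Pow(Add(1, 16), -1))), 2) = Pow(Add(-131, Mul(-5, 8, Pow(17, -1))), 2) = Pow(Add(-131, Mul(-5, 8, Rational(1, 17))), 2) = Pow(Add(-131, Rational(-40, 17)), 2) = Pow(Rational(-2267, 17), 2) = Rational(5139289, 289)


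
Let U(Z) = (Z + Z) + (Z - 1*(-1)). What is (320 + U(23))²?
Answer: 152100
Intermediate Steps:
U(Z) = 1 + 3*Z (U(Z) = 2*Z + (Z + 1) = 2*Z + (1 + Z) = 1 + 3*Z)
(320 + U(23))² = (320 + (1 + 3*23))² = (320 + (1 + 69))² = (320 + 70)² = 390² = 152100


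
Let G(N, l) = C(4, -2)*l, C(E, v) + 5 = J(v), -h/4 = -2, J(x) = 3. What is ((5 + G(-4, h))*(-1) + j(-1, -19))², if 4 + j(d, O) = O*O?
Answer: 135424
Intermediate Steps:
h = 8 (h = -4*(-2) = 8)
C(E, v) = -2 (C(E, v) = -5 + 3 = -2)
G(N, l) = -2*l
j(d, O) = -4 + O² (j(d, O) = -4 + O*O = -4 + O²)
((5 + G(-4, h))*(-1) + j(-1, -19))² = ((5 - 2*8)*(-1) + (-4 + (-19)²))² = ((5 - 16)*(-1) + (-4 + 361))² = (-11*(-1) + 357)² = (11 + 357)² = 368² = 135424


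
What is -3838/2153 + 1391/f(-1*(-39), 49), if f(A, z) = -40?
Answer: -3148343/86120 ≈ -36.558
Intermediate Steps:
-3838/2153 + 1391/f(-1*(-39), 49) = -3838/2153 + 1391/(-40) = -3838*1/2153 + 1391*(-1/40) = -3838/2153 - 1391/40 = -3148343/86120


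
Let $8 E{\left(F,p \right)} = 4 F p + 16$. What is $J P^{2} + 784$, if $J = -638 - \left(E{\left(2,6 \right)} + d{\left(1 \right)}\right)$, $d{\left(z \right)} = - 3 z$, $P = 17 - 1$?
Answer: $-163824$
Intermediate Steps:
$E{\left(F,p \right)} = 2 + \frac{F p}{2}$ ($E{\left(F,p \right)} = \frac{4 F p + 16}{8} = \frac{16 + 4 F p}{8} = 2 + \frac{F p}{2}$)
$P = 16$ ($P = 17 - 1 = 16$)
$J = -643$ ($J = -638 - \left(\left(2 + \frac{1}{2} \cdot 2 \cdot 6\right) - 3\right) = -638 - \left(\left(2 + 6\right) - 3\right) = -638 - \left(8 - 3\right) = -638 - 5 = -643$)
$J P^{2} + 784 = - 643 \cdot 16^{2} + 784 = \left(-643\right) 256 + 784 = -164608 + 784 = -163824$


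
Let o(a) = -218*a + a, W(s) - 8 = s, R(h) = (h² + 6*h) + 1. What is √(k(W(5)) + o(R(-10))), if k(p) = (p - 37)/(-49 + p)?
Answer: I*√80067/3 ≈ 94.32*I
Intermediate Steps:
R(h) = 1 + h² + 6*h
W(s) = 8 + s
o(a) = -217*a
k(p) = (-37 + p)/(-49 + p)
√(k(W(5)) + o(R(-10))) = √((-37 + (8 + 5))/(-49 + (8 + 5)) - 217*(1 + (-10)² + 6*(-10))) = √((-37 + 13)/(-49 + 13) - 217*(1 + 100 - 60)) = √(-24/(-36) - 217*41) = √(-1/36*(-24) - 8897) = √(⅔ - 8897) = √(-26689/3) = I*√80067/3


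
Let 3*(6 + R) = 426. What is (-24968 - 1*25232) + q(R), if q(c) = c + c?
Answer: -49928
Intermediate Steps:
R = 136 (R = -6 + (⅓)*426 = -6 + 142 = 136)
q(c) = 2*c
(-24968 - 1*25232) + q(R) = (-24968 - 1*25232) + 2*136 = (-24968 - 25232) + 272 = -50200 + 272 = -49928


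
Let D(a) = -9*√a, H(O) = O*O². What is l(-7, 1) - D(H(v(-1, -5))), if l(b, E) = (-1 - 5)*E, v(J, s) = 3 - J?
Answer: 66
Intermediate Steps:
l(b, E) = -6*E
H(O) = O³
l(-7, 1) - D(H(v(-1, -5))) = -6*1 - (-9)*√((3 - 1*(-1))³) = -6 - (-9)*√((3 + 1)³) = -6 - (-9)*√(4³) = -6 - (-9)*√64 = -6 - (-9)*8 = -6 - 1*(-72) = -6 + 72 = 66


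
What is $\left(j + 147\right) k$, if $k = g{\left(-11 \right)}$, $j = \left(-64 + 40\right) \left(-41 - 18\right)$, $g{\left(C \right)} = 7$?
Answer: $10941$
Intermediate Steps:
$j = 1416$ ($j = \left(-24\right) \left(-59\right) = 1416$)
$k = 7$
$\left(j + 147\right) k = \left(1416 + 147\right) 7 = 1563 \cdot 7 = 10941$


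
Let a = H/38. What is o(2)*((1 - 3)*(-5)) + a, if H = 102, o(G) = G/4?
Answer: 146/19 ≈ 7.6842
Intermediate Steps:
o(G) = G/4 (o(G) = G*(1/4) = G/4)
a = 51/19 (a = 102/38 = 102*(1/38) = 51/19 ≈ 2.6842)
o(2)*((1 - 3)*(-5)) + a = ((1/4)*2)*((1 - 3)*(-5)) + 51/19 = (-2*(-5))/2 + 51/19 = (1/2)*10 + 51/19 = 5 + 51/19 = 146/19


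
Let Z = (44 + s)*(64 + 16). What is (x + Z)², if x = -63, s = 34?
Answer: 38155329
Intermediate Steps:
Z = 6240 (Z = (44 + 34)*(64 + 16) = 78*80 = 6240)
(x + Z)² = (-63 + 6240)² = 6177² = 38155329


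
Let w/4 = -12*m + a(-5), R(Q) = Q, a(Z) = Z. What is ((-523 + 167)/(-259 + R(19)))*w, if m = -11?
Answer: 11303/15 ≈ 753.53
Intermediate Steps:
w = 508 (w = 4*(-12*(-11) - 5) = 4*(132 - 5) = 4*127 = 508)
((-523 + 167)/(-259 + R(19)))*w = ((-523 + 167)/(-259 + 19))*508 = -356/(-240)*508 = -356*(-1/240)*508 = (89/60)*508 = 11303/15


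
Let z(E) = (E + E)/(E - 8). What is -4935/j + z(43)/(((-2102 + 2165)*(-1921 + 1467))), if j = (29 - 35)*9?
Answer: 91486589/1001070 ≈ 91.389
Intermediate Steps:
j = -54 (j = -6*9 = -54)
z(E) = 2*E/(-8 + E) (z(E) = (2*E)/(-8 + E) = 2*E/(-8 + E))
-4935/j + z(43)/(((-2102 + 2165)*(-1921 + 1467))) = -4935/(-54) + (2*43/(-8 + 43))/(((-2102 + 2165)*(-1921 + 1467))) = -4935*(-1/54) + (2*43/35)/((63*(-454))) = 1645/18 + (2*43*(1/35))/(-28602) = 1645/18 + (86/35)*(-1/28602) = 1645/18 - 43/500535 = 91486589/1001070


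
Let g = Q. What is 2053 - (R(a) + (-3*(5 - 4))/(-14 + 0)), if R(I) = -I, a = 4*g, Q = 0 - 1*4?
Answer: 28515/14 ≈ 2036.8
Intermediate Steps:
Q = -4 (Q = 0 - 4 = -4)
g = -4
a = -16 (a = 4*(-4) = -16)
2053 - (R(a) + (-3*(5 - 4))/(-14 + 0)) = 2053 - (-1*(-16) + (-3*(5 - 4))/(-14 + 0)) = 2053 - (16 + (-3*1)/(-14)) = 2053 - (16 - 1/14*(-3)) = 2053 - (16 + 3/14) = 2053 - 1*227/14 = 2053 - 227/14 = 28515/14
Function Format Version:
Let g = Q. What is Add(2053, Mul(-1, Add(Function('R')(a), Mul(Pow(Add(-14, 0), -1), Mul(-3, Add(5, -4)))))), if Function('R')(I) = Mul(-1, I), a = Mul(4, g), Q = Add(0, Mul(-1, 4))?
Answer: Rational(28515, 14) ≈ 2036.8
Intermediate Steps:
Q = -4 (Q = Add(0, -4) = -4)
g = -4
a = -16 (a = Mul(4, -4) = -16)
Add(2053, Mul(-1, Add(Function('R')(a), Mul(Pow(Add(-14, 0), -1), Mul(-3, Add(5, -4)))))) = Add(2053, Mul(-1, Add(Mul(-1, -16), Mul(Pow(Add(-14, 0), -1), Mul(-3, Add(5, -4)))))) = Add(2053, Mul(-1, Add(16, Mul(Pow(-14, -1), Mul(-3, 1))))) = Add(2053, Mul(-1, Add(16, Mul(Rational(-1, 14), -3)))) = Add(2053, Mul(-1, Add(16, Rational(3, 14)))) = Add(2053, Mul(-1, Rational(227, 14))) = Add(2053, Rational(-227, 14)) = Rational(28515, 14)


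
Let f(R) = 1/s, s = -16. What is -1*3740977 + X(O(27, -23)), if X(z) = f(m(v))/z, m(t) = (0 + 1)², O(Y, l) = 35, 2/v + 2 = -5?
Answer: -2094947121/560 ≈ -3.7410e+6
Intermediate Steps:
v = -2/7 (v = 2/(-2 - 5) = 2/(-7) = 2*(-⅐) = -2/7 ≈ -0.28571)
m(t) = 1 (m(t) = 1² = 1)
f(R) = -1/16 (f(R) = 1/(-16) = -1/16)
X(z) = -1/(16*z)
-1*3740977 + X(O(27, -23)) = -1*3740977 - 1/16/35 = -3740977 - 1/16*1/35 = -3740977 - 1/560 = -2094947121/560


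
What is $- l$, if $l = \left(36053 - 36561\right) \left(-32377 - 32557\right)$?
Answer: $-32986472$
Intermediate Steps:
$l = 32986472$ ($l = \left(-508\right) \left(-64934\right) = 32986472$)
$- l = \left(-1\right) 32986472 = -32986472$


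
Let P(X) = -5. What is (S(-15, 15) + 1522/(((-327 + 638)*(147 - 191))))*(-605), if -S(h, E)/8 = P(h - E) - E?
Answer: -60167745/622 ≈ -96733.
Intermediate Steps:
S(h, E) = 40 + 8*E (S(h, E) = -8*(-5 - E) = 40 + 8*E)
(S(-15, 15) + 1522/(((-327 + 638)*(147 - 191))))*(-605) = ((40 + 8*15) + 1522/(((-327 + 638)*(147 - 191))))*(-605) = ((40 + 120) + 1522/((311*(-44))))*(-605) = (160 + 1522/(-13684))*(-605) = (160 + 1522*(-1/13684))*(-605) = (160 - 761/6842)*(-605) = (1093959/6842)*(-605) = -60167745/622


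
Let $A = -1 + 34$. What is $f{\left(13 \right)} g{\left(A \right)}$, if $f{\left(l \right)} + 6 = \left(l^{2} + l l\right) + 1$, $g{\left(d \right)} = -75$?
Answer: $-24975$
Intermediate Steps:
$A = 33$
$f{\left(l \right)} = -5 + 2 l^{2}$ ($f{\left(l \right)} = -6 + \left(\left(l^{2} + l l\right) + 1\right) = -6 + \left(\left(l^{2} + l^{2}\right) + 1\right) = -6 + \left(2 l^{2} + 1\right) = -6 + \left(1 + 2 l^{2}\right) = -5 + 2 l^{2}$)
$f{\left(13 \right)} g{\left(A \right)} = \left(-5 + 2 \cdot 13^{2}\right) \left(-75\right) = \left(-5 + 2 \cdot 169\right) \left(-75\right) = \left(-5 + 338\right) \left(-75\right) = 333 \left(-75\right) = -24975$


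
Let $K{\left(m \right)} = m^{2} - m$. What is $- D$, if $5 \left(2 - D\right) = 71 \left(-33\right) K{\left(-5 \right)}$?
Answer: $-14060$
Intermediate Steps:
$D = 14060$ ($D = 2 - \frac{71 \left(-33\right) \left(- 5 \left(-1 - 5\right)\right)}{5} = 2 - \frac{\left(-2343\right) \left(\left(-5\right) \left(-6\right)\right)}{5} = 2 - \frac{\left(-2343\right) 30}{5} = 2 - -14058 = 2 + 14058 = 14060$)
$- D = \left(-1\right) 14060 = -14060$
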